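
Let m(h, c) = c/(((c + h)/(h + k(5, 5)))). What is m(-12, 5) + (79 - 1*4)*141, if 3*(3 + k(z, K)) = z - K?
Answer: 74100/7 ≈ 10586.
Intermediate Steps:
k(z, K) = -3 - K/3 + z/3 (k(z, K) = -3 + (z - K)/3 = -3 + (-K/3 + z/3) = -3 - K/3 + z/3)
m(h, c) = c*(-3 + h)/(c + h) (m(h, c) = c/(((c + h)/(h + (-3 - 1/3*5 + (1/3)*5)))) = c/(((c + h)/(h + (-3 - 5/3 + 5/3)))) = c/(((c + h)/(h - 3))) = c/(((c + h)/(-3 + h))) = c*((-3 + h)/(c + h)) = c*(-3 + h)/(c + h))
m(-12, 5) + (79 - 1*4)*141 = 5*(-3 - 12)/(5 - 12) + (79 - 1*4)*141 = 5*(-15)/(-7) + (79 - 4)*141 = 5*(-1/7)*(-15) + 75*141 = 75/7 + 10575 = 74100/7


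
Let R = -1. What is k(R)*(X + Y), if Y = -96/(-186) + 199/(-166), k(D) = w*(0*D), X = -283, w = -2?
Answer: 0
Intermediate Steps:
k(D) = 0 (k(D) = -0*D = -2*0 = 0)
Y = -3513/5146 (Y = -96*(-1/186) + 199*(-1/166) = 16/31 - 199/166 = -3513/5146 ≈ -0.68267)
k(R)*(X + Y) = 0*(-283 - 3513/5146) = 0*(-1459831/5146) = 0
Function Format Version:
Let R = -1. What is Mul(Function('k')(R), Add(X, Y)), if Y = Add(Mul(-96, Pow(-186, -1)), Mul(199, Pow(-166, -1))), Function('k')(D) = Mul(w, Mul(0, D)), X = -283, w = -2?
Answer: 0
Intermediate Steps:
Function('k')(D) = 0 (Function('k')(D) = Mul(-2, Mul(0, D)) = Mul(-2, 0) = 0)
Y = Rational(-3513, 5146) (Y = Add(Mul(-96, Rational(-1, 186)), Mul(199, Rational(-1, 166))) = Add(Rational(16, 31), Rational(-199, 166)) = Rational(-3513, 5146) ≈ -0.68267)
Mul(Function('k')(R), Add(X, Y)) = Mul(0, Add(-283, Rational(-3513, 5146))) = Mul(0, Rational(-1459831, 5146)) = 0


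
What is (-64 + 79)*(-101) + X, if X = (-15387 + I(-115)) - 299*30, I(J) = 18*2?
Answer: -25836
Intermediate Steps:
I(J) = 36
X = -24321 (X = (-15387 + 36) - 299*30 = -15351 - 8970 = -24321)
(-64 + 79)*(-101) + X = (-64 + 79)*(-101) - 24321 = 15*(-101) - 24321 = -1515 - 24321 = -25836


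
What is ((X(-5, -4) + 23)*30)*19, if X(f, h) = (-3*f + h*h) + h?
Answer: 28500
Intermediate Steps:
X(f, h) = h + h² - 3*f (X(f, h) = (-3*f + h²) + h = (h² - 3*f) + h = h + h² - 3*f)
((X(-5, -4) + 23)*30)*19 = (((-4 + (-4)² - 3*(-5)) + 23)*30)*19 = (((-4 + 16 + 15) + 23)*30)*19 = ((27 + 23)*30)*19 = (50*30)*19 = 1500*19 = 28500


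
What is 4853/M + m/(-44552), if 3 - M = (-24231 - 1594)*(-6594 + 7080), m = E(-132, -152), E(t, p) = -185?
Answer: 2538137161/559170058056 ≈ 0.0045391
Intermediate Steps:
m = -185
M = 12550953 (M = 3 - (-24231 - 1594)*(-6594 + 7080) = 3 - (-25825)*486 = 3 - 1*(-12550950) = 3 + 12550950 = 12550953)
4853/M + m/(-44552) = 4853/12550953 - 185/(-44552) = 4853*(1/12550953) - 185*(-1/44552) = 4853/12550953 + 185/44552 = 2538137161/559170058056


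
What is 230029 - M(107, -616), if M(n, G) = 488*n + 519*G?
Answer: 497517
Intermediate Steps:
230029 - M(107, -616) = 230029 - (488*107 + 519*(-616)) = 230029 - (52216 - 319704) = 230029 - 1*(-267488) = 230029 + 267488 = 497517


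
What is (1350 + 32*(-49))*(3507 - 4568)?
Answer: 231298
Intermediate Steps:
(1350 + 32*(-49))*(3507 - 4568) = (1350 - 1568)*(-1061) = -218*(-1061) = 231298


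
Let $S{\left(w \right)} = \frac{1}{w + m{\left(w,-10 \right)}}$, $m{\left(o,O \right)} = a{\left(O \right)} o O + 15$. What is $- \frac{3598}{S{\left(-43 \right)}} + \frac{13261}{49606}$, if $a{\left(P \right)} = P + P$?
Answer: $\frac{1539946056925}{49606} \approx 3.1044 \cdot 10^{7}$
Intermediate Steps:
$a{\left(P \right)} = 2 P$
$m{\left(o,O \right)} = 15 + 2 o O^{2}$ ($m{\left(o,O \right)} = 2 O o O + 15 = 2 o O^{2} + 15 = 15 + 2 o O^{2}$)
$S{\left(w \right)} = \frac{1}{15 + 201 w}$ ($S{\left(w \right)} = \frac{1}{w + \left(15 + 2 w \left(-10\right)^{2}\right)} = \frac{1}{w + \left(15 + 2 w 100\right)} = \frac{1}{w + \left(15 + 200 w\right)} = \frac{1}{15 + 201 w}$)
$- \frac{3598}{S{\left(-43 \right)}} + \frac{13261}{49606} = - \frac{3598}{\frac{1}{3} \frac{1}{5 + 67 \left(-43\right)}} + \frac{13261}{49606} = - \frac{3598}{\frac{1}{3} \frac{1}{5 - 2881}} + 13261 \cdot \frac{1}{49606} = - \frac{3598}{\frac{1}{3} \frac{1}{-2876}} + \frac{13261}{49606} = - \frac{3598}{\frac{1}{3} \left(- \frac{1}{2876}\right)} + \frac{13261}{49606} = - \frac{3598}{- \frac{1}{8628}} + \frac{13261}{49606} = \left(-3598\right) \left(-8628\right) + \frac{13261}{49606} = 31043544 + \frac{13261}{49606} = \frac{1539946056925}{49606}$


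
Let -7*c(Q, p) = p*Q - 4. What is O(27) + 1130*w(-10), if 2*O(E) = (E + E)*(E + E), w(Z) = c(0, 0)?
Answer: 14726/7 ≈ 2103.7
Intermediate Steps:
c(Q, p) = 4/7 - Q*p/7 (c(Q, p) = -(p*Q - 4)/7 = -(Q*p - 4)/7 = -(-4 + Q*p)/7 = 4/7 - Q*p/7)
w(Z) = 4/7 (w(Z) = 4/7 - ⅐*0*0 = 4/7 + 0 = 4/7)
O(E) = 2*E² (O(E) = ((E + E)*(E + E))/2 = ((2*E)*(2*E))/2 = (4*E²)/2 = 2*E²)
O(27) + 1130*w(-10) = 2*27² + 1130*(4/7) = 2*729 + 4520/7 = 1458 + 4520/7 = 14726/7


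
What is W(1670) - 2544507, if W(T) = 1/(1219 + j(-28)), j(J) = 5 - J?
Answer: -3185722763/1252 ≈ -2.5445e+6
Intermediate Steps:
W(T) = 1/1252 (W(T) = 1/(1219 + (5 - 1*(-28))) = 1/(1219 + (5 + 28)) = 1/(1219 + 33) = 1/1252)
W(1670) - 2544507 = 1/1252 - 2544507 = -3185722763/1252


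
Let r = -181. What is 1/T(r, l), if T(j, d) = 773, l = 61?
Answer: 1/773 ≈ 0.0012937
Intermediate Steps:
1/T(r, l) = 1/773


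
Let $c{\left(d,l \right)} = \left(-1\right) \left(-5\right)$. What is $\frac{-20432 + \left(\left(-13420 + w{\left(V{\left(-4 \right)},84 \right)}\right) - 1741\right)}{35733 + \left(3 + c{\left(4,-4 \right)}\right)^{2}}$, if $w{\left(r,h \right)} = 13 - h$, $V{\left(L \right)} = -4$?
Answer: $- \frac{35664}{35797} \approx -0.99628$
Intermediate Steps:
$c{\left(d,l \right)} = 5$
$\frac{-20432 + \left(\left(-13420 + w{\left(V{\left(-4 \right)},84 \right)}\right) - 1741\right)}{35733 + \left(3 + c{\left(4,-4 \right)}\right)^{2}} = \frac{-20432 + \left(\left(-13420 + \left(13 - 84\right)\right) - 1741\right)}{35733 + \left(3 + 5\right)^{2}} = \frac{-20432 + \left(\left(-13420 + \left(13 - 84\right)\right) - 1741\right)}{35733 + 8^{2}} = \frac{-20432 - 15232}{35733 + 64} = \frac{-20432 - 15232}{35797} = \left(-20432 - 15232\right) \frac{1}{35797} = \left(-35664\right) \frac{1}{35797} = - \frac{35664}{35797}$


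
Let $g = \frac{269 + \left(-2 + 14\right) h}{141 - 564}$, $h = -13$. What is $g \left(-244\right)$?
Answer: $\frac{27572}{423} \approx 65.182$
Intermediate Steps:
$g = - \frac{113}{423}$ ($g = \frac{269 + \left(-2 + 14\right) \left(-13\right)}{141 - 564} = \frac{269 + 12 \left(-13\right)}{141 - 564} = \frac{269 - 156}{-423} = 113 \left(- \frac{1}{423}\right) = - \frac{113}{423} \approx -0.26714$)
$g \left(-244\right) = \left(- \frac{113}{423}\right) \left(-244\right) = \frac{27572}{423}$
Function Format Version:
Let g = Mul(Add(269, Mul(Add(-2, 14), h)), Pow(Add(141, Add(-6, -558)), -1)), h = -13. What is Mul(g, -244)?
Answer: Rational(27572, 423) ≈ 65.182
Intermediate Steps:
g = Rational(-113, 423) (g = Mul(Add(269, Mul(Add(-2, 14), -13)), Pow(Add(141, Add(-6, -558)), -1)) = Mul(Add(269, Mul(12, -13)), Pow(Add(141, -564), -1)) = Mul(Add(269, -156), Pow(-423, -1)) = Mul(113, Rational(-1, 423)) = Rational(-113, 423) ≈ -0.26714)
Mul(g, -244) = Mul(Rational(-113, 423), -244) = Rational(27572, 423)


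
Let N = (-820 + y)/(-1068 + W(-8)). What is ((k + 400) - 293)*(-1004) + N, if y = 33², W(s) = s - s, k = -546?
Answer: 470727139/1068 ≈ 4.4076e+5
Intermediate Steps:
W(s) = 0
y = 1089
N = -269/1068 (N = (-820 + 1089)/(-1068 + 0) = 269/(-1068) = 269*(-1/1068) = -269/1068 ≈ -0.25187)
((k + 400) - 293)*(-1004) + N = ((-546 + 400) - 293)*(-1004) - 269/1068 = (-146 - 293)*(-1004) - 269/1068 = -439*(-1004) - 269/1068 = 440756 - 269/1068 = 470727139/1068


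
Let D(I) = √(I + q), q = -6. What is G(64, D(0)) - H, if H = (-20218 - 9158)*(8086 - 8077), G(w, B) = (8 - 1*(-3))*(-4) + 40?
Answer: 264380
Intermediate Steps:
D(I) = √(-6 + I) (D(I) = √(I - 6) = √(-6 + I))
G(w, B) = -4 (G(w, B) = (8 + 3)*(-4) + 40 = 11*(-4) + 40 = -44 + 40 = -4)
H = -264384 (H = -29376*9 = -264384)
G(64, D(0)) - H = -4 - 1*(-264384) = -4 + 264384 = 264380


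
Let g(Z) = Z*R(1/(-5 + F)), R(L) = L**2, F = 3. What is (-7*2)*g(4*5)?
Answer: -70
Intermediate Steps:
g(Z) = Z/4 (g(Z) = Z*(1/(-5 + 3))**2 = Z*(1/(-2))**2 = Z*(-1/2)**2 = Z*(1/4) = Z/4)
(-7*2)*g(4*5) = (-7*2)*((4*5)/4) = -7*20/2 = -14*5 = -70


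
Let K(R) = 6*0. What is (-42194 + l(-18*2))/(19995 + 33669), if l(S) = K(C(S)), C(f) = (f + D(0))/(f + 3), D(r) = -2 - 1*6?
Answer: -21097/26832 ≈ -0.78626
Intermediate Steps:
D(r) = -8 (D(r) = -2 - 6 = -8)
C(f) = (-8 + f)/(3 + f) (C(f) = (f - 8)/(f + 3) = (-8 + f)/(3 + f))
K(R) = 0
l(S) = 0
(-42194 + l(-18*2))/(19995 + 33669) = (-42194 + 0)/(19995 + 33669) = -42194/53664 = -42194*1/53664 = -21097/26832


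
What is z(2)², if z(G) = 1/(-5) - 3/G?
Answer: 289/100 ≈ 2.8900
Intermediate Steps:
z(G) = -⅕ - 3/G (z(G) = 1*(-⅕) - 3/G = -⅕ - 3/G)
z(2)² = ((⅕)*(-15 - 1*2)/2)² = ((⅕)*(½)*(-15 - 2))² = ((⅕)*(½)*(-17))² = (-17/10)² = 289/100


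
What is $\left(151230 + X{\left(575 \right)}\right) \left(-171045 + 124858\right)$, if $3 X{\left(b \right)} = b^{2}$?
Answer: $- \frac{36225156905}{3} \approx -1.2075 \cdot 10^{10}$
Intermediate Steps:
$X{\left(b \right)} = \frac{b^{2}}{3}$
$\left(151230 + X{\left(575 \right)}\right) \left(-171045 + 124858\right) = \left(151230 + \frac{575^{2}}{3}\right) \left(-171045 + 124858\right) = \left(151230 + \frac{1}{3} \cdot 330625\right) \left(-46187\right) = \left(151230 + \frac{330625}{3}\right) \left(-46187\right) = \frac{784315}{3} \left(-46187\right) = - \frac{36225156905}{3}$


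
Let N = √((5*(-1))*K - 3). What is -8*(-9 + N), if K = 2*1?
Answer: 72 - 8*I*√13 ≈ 72.0 - 28.844*I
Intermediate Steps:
K = 2
N = I*√13 (N = √((5*(-1))*2 - 3) = √(-5*2 - 3) = √(-10 - 3) = √(-13) = I*√13 ≈ 3.6056*I)
-8*(-9 + N) = -8*(-9 + I*√13) = 72 - 8*I*√13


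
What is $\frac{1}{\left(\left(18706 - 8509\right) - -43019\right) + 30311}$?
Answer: $\frac{1}{83527} \approx 1.1972 \cdot 10^{-5}$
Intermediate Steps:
$\frac{1}{\left(\left(18706 - 8509\right) - -43019\right) + 30311} = \frac{1}{\left(10197 + 43019\right) + 30311} = \frac{1}{53216 + 30311} = \frac{1}{83527}$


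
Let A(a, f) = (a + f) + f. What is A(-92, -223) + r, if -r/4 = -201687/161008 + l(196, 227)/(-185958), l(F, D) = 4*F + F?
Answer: -1994682251411/3742590708 ≈ -532.97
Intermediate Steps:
A(a, f) = a + 2*f
l(F, D) = 5*F
r = 18831549493/3742590708 (r = -4*(-201687/161008 + (5*196)/(-185958)) = -4*(-201687*1/161008 + 980*(-1/185958)) = -4*(-201687/161008 - 490/92979) = -4*(-18831549493/14970362832) = 18831549493/3742590708 ≈ 5.0317)
A(-92, -223) + r = (-92 + 2*(-223)) + 18831549493/3742590708 = (-92 - 446) + 18831549493/3742590708 = -538 + 18831549493/3742590708 = -1994682251411/3742590708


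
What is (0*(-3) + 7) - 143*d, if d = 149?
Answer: -21300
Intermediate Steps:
(0*(-3) + 7) - 143*d = (0*(-3) + 7) - 143*149 = (0 + 7) - 21307 = 7 - 21307 = -21300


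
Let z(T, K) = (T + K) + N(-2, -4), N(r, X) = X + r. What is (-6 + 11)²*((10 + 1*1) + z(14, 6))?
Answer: 625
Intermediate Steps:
z(T, K) = -6 + K + T (z(T, K) = (T + K) + (-4 - 2) = (K + T) - 6 = -6 + K + T)
(-6 + 11)²*((10 + 1*1) + z(14, 6)) = (-6 + 11)²*((10 + 1*1) + (-6 + 6 + 14)) = 5²*((10 + 1) + 14) = 25*(11 + 14) = 25*25 = 625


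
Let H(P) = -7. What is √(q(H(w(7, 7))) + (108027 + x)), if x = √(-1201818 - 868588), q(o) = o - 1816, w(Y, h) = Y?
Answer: √(106204 + I*√2070406) ≈ 325.9 + 2.208*I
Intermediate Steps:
q(o) = -1816 + o
x = I*√2070406 (x = √(-2070406) = I*√2070406 ≈ 1438.9*I)
√(q(H(w(7, 7))) + (108027 + x)) = √((-1816 - 7) + (108027 + I*√2070406)) = √(-1823 + (108027 + I*√2070406)) = √(106204 + I*√2070406)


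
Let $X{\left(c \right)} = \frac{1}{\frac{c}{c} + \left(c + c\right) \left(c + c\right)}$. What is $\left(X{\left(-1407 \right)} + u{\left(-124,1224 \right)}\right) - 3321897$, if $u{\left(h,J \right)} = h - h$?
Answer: $- \frac{26304763618508}{7918597} \approx -3.3219 \cdot 10^{6}$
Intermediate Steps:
$u{\left(h,J \right)} = 0$
$X{\left(c \right)} = \frac{1}{1 + 4 c^{2}}$ ($X{\left(c \right)} = \frac{1}{1 + 2 c 2 c} = \frac{1}{1 + 4 c^{2}}$)
$\left(X{\left(-1407 \right)} + u{\left(-124,1224 \right)}\right) - 3321897 = \left(\frac{1}{1 + 4 \left(-1407\right)^{2}} + 0\right) - 3321897 = \left(\frac{1}{1 + 4 \cdot 1979649} + 0\right) - 3321897 = \left(\frac{1}{1 + 7918596} + 0\right) - 3321897 = \left(\frac{1}{7918597} + 0\right) - 3321897 = \frac{1}{7918597} - 3321897 = - \frac{26304763618508}{7918597}$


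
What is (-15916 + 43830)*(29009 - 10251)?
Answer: 523610812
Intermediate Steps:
(-15916 + 43830)*(29009 - 10251) = 27914*18758 = 523610812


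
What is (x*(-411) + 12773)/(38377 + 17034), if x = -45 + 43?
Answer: 13595/55411 ≈ 0.24535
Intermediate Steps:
x = -2
(x*(-411) + 12773)/(38377 + 17034) = (-2*(-411) + 12773)/(38377 + 17034) = (822 + 12773)/55411 = 13595*(1/55411) = 13595/55411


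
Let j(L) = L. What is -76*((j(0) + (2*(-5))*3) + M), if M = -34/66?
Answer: 76532/33 ≈ 2319.2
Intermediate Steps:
M = -17/33 (M = -34*1/66 = -17/33 ≈ -0.51515)
-76*((j(0) + (2*(-5))*3) + M) = -76*((0 + (2*(-5))*3) - 17/33) = -76*((0 - 10*3) - 17/33) = -76*((0 - 30) - 17/33) = -76*(-30 - 17/33) = -76*(-1007/33) = 76532/33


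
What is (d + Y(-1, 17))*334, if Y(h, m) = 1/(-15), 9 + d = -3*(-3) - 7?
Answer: -35404/15 ≈ -2360.3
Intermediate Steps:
d = -7 (d = -9 + (-3*(-3) - 7) = -9 + (9 - 7) = -9 + 2 = -7)
Y(h, m) = -1/15
(d + Y(-1, 17))*334 = (-7 - 1/15)*334 = -106/15*334 = -35404/15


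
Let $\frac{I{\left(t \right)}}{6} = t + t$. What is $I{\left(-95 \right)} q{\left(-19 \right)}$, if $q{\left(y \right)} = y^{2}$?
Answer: $-411540$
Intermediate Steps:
$I{\left(t \right)} = 12 t$ ($I{\left(t \right)} = 6 \left(t + t\right) = 6 \cdot 2 t = 12 t$)
$I{\left(-95 \right)} q{\left(-19 \right)} = 12 \left(-95\right) \left(-19\right)^{2} = \left(-1140\right) 361 = -411540$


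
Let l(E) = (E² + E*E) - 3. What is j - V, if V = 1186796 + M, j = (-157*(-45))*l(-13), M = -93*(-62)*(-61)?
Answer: 1531705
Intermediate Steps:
M = -351726 (M = 5766*(-61) = -351726)
l(E) = -3 + 2*E² (l(E) = (E² + E²) - 3 = 2*E² - 3 = -3 + 2*E²)
j = 2366775 (j = (-157*(-45))*(-3 + 2*(-13)²) = 7065*(-3 + 2*169) = 7065*(-3 + 338) = 7065*335 = 2366775)
V = 835070 (V = 1186796 - 351726 = 835070)
j - V = 2366775 - 1*835070 = 2366775 - 835070 = 1531705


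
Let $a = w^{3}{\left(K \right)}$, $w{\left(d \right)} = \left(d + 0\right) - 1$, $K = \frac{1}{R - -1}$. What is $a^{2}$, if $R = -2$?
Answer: $64$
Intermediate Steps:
$K = -1$ ($K = \frac{1}{-2 - -1} = \frac{1}{-2 + 1} = \frac{1}{-1} = -1$)
$w{\left(d \right)} = -1 + d$ ($w{\left(d \right)} = d - 1 = -1 + d$)
$a = -8$ ($a = \left(-1 - 1\right)^{3} = \left(-2\right)^{3} = -8$)
$a^{2} = \left(-8\right)^{2} = 64$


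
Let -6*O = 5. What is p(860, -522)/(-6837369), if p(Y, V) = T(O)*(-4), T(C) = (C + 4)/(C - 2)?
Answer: -76/116235273 ≈ -6.5385e-7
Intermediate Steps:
O = -⅚ (O = -⅙*5 = -⅚ ≈ -0.83333)
T(C) = (4 + C)/(-2 + C)
p(Y, V) = 76/17 (p(Y, V) = ((4 - ⅚)/(-2 - ⅚))*(-4) = ((19/6)/(-17/6))*(-4) = -6/17*19/6*(-4) = -19/17*(-4) = 76/17)
p(860, -522)/(-6837369) = (76/17)/(-6837369) = (76/17)*(-1/6837369) = -76/116235273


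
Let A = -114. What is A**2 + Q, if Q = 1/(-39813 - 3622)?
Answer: 564481259/43435 ≈ 12996.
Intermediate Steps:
Q = -1/43435 (Q = 1/(-43435) = -1/43435 ≈ -2.3023e-5)
A**2 + Q = (-114)**2 - 1/43435 = 12996 - 1/43435 = 564481259/43435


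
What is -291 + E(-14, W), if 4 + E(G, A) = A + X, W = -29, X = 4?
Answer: -320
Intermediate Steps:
E(G, A) = A (E(G, A) = -4 + (A + 4) = -4 + (4 + A) = A)
-291 + E(-14, W) = -291 - 29 = -320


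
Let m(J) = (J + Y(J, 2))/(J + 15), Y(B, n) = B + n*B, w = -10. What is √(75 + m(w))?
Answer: √67 ≈ 8.1853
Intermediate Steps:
Y(B, n) = B + B*n
m(J) = 4*J/(15 + J) (m(J) = (J + J*(1 + 2))/(J + 15) = (J + J*3)/(15 + J) = (J + 3*J)/(15 + J) = (4*J)/(15 + J) = 4*J/(15 + J))
√(75 + m(w)) = √(75 + 4*(-10)/(15 - 10)) = √(75 + 4*(-10)/5) = √(75 + 4*(-10)*(⅕)) = √(75 - 8) = √67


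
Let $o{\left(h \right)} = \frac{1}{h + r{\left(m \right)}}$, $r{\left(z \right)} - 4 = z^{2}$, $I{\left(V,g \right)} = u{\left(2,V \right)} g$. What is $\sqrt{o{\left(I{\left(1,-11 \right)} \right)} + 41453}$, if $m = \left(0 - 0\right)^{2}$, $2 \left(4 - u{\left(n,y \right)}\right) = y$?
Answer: $\frac{\sqrt{197357595}}{69} \approx 203.6$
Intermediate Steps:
$u{\left(n,y \right)} = 4 - \frac{y}{2}$
$I{\left(V,g \right)} = g \left(4 - \frac{V}{2}\right)$ ($I{\left(V,g \right)} = \left(4 - \frac{V}{2}\right) g = g \left(4 - \frac{V}{2}\right)$)
$m = 0$ ($m = \left(0 + \left(-5 + 5\right)\right)^{2} = \left(0 + 0\right)^{2} = 0^{2} = 0$)
$r{\left(z \right)} = 4 + z^{2}$
$o{\left(h \right)} = \frac{1}{4 + h}$ ($o{\left(h \right)} = \frac{1}{h + \left(4 + 0^{2}\right)} = \frac{1}{h + \left(4 + 0\right)} = \frac{1}{h + 4} = \frac{1}{4 + h}$)
$\sqrt{o{\left(I{\left(1,-11 \right)} \right)} + 41453} = \sqrt{\frac{1}{4 + \frac{1}{2} \left(-11\right) \left(8 - 1\right)} + 41453} = \sqrt{\frac{1}{4 + \frac{1}{2} \left(-11\right) 7} + 41453} = \sqrt{\frac{1}{4 - \frac{77}{2}} + 41453} = \sqrt{\frac{1}{- \frac{69}{2}} + 41453} = \sqrt{- \frac{2}{69} + 41453} = \sqrt{\frac{2860255}{69}} = \frac{\sqrt{197357595}}{69}$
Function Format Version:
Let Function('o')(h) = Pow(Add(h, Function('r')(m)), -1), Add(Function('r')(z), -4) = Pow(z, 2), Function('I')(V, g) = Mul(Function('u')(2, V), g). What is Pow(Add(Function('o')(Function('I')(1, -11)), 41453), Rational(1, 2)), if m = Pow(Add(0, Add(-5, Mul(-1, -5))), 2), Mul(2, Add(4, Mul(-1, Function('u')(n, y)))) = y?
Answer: Mul(Rational(1, 69), Pow(197357595, Rational(1, 2))) ≈ 203.60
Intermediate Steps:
Function('u')(n, y) = Add(4, Mul(Rational(-1, 2), y))
Function('I')(V, g) = Mul(g, Add(4, Mul(Rational(-1, 2), V))) (Function('I')(V, g) = Mul(Add(4, Mul(Rational(-1, 2), V)), g) = Mul(g, Add(4, Mul(Rational(-1, 2), V))))
m = 0 (m = Pow(Add(0, Add(-5, 5)), 2) = Pow(Add(0, 0), 2) = Pow(0, 2) = 0)
Function('r')(z) = Add(4, Pow(z, 2))
Function('o')(h) = Pow(Add(4, h), -1) (Function('o')(h) = Pow(Add(h, Add(4, Pow(0, 2))), -1) = Pow(Add(h, Add(4, 0)), -1) = Pow(Add(h, 4), -1) = Pow(Add(4, h), -1))
Pow(Add(Function('o')(Function('I')(1, -11)), 41453), Rational(1, 2)) = Pow(Add(Pow(Add(4, Mul(Rational(1, 2), -11, Add(8, Mul(-1, 1)))), -1), 41453), Rational(1, 2)) = Pow(Add(Pow(Add(4, Mul(Rational(1, 2), -11, Add(8, -1))), -1), 41453), Rational(1, 2)) = Pow(Add(Pow(Add(4, Mul(Rational(1, 2), -11, 7)), -1), 41453), Rational(1, 2)) = Pow(Add(Pow(Add(4, Rational(-77, 2)), -1), 41453), Rational(1, 2)) = Pow(Add(Pow(Rational(-69, 2), -1), 41453), Rational(1, 2)) = Pow(Add(Rational(-2, 69), 41453), Rational(1, 2)) = Pow(Rational(2860255, 69), Rational(1, 2)) = Mul(Rational(1, 69), Pow(197357595, Rational(1, 2)))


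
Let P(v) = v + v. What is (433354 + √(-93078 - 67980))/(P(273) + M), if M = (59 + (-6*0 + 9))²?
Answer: 216677/2585 + I*√161058/5170 ≈ 83.821 + 0.077625*I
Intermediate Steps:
P(v) = 2*v
M = 4624 (M = (59 + (0 + 9))² = (59 + 9)² = 68² = 4624)
(433354 + √(-93078 - 67980))/(P(273) + M) = (433354 + √(-93078 - 67980))/(2*273 + 4624) = (433354 + √(-161058))/(546 + 4624) = (433354 + I*√161058)/5170 = (433354 + I*√161058)*(1/5170) = 216677/2585 + I*√161058/5170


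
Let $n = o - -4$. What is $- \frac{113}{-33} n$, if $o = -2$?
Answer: $\frac{226}{33} \approx 6.8485$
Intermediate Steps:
$n = 2$ ($n = -2 - -4 = -2 + 4 = 2$)
$- \frac{113}{-33} n = - \frac{113}{-33} \cdot 2 = \left(-113\right) \left(- \frac{1}{33}\right) 2 = \frac{113}{33} \cdot 2 = \frac{226}{33}$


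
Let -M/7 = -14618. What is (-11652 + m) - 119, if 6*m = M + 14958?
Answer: 23329/3 ≈ 7776.3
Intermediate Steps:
M = 102326 (M = -7*(-14618) = 102326)
m = 58642/3 (m = (102326 + 14958)/6 = (⅙)*117284 = 58642/3 ≈ 19547.)
(-11652 + m) - 119 = (-11652 + 58642/3) - 119 = 23686/3 - 119 = 23329/3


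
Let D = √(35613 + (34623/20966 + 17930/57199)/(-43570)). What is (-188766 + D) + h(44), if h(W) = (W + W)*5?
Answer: -188326 + √24307020258681157125527017781635/26125317787690 ≈ -1.8814e+5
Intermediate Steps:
h(W) = 10*W (h(W) = (2*W)*5 = 10*W)
D = √24307020258681157125527017781635/26125317787690 (D = √(35613 + (34623*(1/20966) + 17930*(1/57199))*(-1/43570)) = √(35613 + (34623/20966 + 17930/57199)*(-1/43570)) = √(35613 + (2356321357/1199234234)*(-1/43570)) = √(35613 - 2356321357/52250635575380) = √(1860801882389686583/52250635575380) = √24307020258681157125527017781635/26125317787690 ≈ 188.71)
(-188766 + D) + h(44) = (-188766 + √24307020258681157125527017781635/26125317787690) + 10*44 = (-188766 + √24307020258681157125527017781635/26125317787690) + 440 = -188326 + √24307020258681157125527017781635/26125317787690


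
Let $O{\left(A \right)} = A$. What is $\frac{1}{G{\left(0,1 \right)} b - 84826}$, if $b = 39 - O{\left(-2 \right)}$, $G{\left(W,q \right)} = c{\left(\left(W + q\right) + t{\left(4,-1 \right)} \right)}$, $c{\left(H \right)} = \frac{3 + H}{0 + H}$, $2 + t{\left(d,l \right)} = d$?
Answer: $- \frac{1}{84744} \approx -1.18 \cdot 10^{-5}$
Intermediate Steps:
$t{\left(d,l \right)} = -2 + d$
$c{\left(H \right)} = \frac{3 + H}{H}$
$G{\left(W,q \right)} = \frac{5 + W + q}{2 + W + q}$ ($G{\left(W,q \right)} = \frac{3 + \left(\left(W + q\right) + \left(-2 + 4\right)\right)}{\left(W + q\right) + \left(-2 + 4\right)} = \frac{3 + \left(\left(W + q\right) + 2\right)}{\left(W + q\right) + 2} = \frac{3 + \left(2 + W + q\right)}{2 + W + q} = \frac{5 + W + q}{2 + W + q}$)
$b = 41$ ($b = 39 - -2 = 39 + 2 = 41$)
$\frac{1}{G{\left(0,1 \right)} b - 84826} = \frac{1}{\frac{5 + 0 + 1}{2 + 0 + 1} \cdot 41 - 84826} = \frac{1}{\frac{1}{3} \cdot 6 \cdot 41 - 84826} = \frac{1}{2 \cdot 41 - 84826} = \frac{1}{82 - 84826} = \frac{1}{-84744} = - \frac{1}{84744}$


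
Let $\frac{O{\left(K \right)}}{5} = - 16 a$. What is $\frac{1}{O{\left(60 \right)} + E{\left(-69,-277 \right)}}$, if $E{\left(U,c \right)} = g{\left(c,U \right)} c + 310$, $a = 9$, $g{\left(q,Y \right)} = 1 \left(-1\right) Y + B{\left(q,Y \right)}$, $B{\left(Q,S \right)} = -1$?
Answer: $- \frac{1}{19246} \approx -5.1959 \cdot 10^{-5}$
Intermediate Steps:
$g{\left(q,Y \right)} = -1 - Y$ ($g{\left(q,Y \right)} = 1 \left(-1\right) Y - 1 = - Y - 1 = -1 - Y$)
$E{\left(U,c \right)} = 310 + c \left(-1 - U\right)$ ($E{\left(U,c \right)} = \left(-1 - U\right) c + 310 = c \left(-1 - U\right) + 310 = 310 + c \left(-1 - U\right)$)
$O{\left(K \right)} = -720$ ($O{\left(K \right)} = 5 \left(\left(-16\right) 9\right) = 5 \left(-144\right) = -720$)
$\frac{1}{O{\left(60 \right)} + E{\left(-69,-277 \right)}} = \frac{1}{-720 + \left(310 - - 277 \left(1 - 69\right)\right)} = \frac{1}{-720 + \left(310 - \left(-277\right) \left(-68\right)\right)} = \frac{1}{-720 + \left(310 - 18836\right)} = \frac{1}{-720 - 18526} = \frac{1}{-19246} = - \frac{1}{19246}$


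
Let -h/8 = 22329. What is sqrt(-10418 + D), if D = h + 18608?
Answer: 3*I*sqrt(18938) ≈ 412.85*I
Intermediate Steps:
h = -178632 (h = -8*22329 = -178632)
D = -160024 (D = -178632 + 18608 = -160024)
sqrt(-10418 + D) = sqrt(-10418 - 160024) = sqrt(-170442) = 3*I*sqrt(18938)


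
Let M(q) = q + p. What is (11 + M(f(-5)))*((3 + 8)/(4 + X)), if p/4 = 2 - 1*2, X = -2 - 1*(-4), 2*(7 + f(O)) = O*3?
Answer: -77/12 ≈ -6.4167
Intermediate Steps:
f(O) = -7 + 3*O/2 (f(O) = -7 + (O*3)/2 = -7 + (3*O)/2 = -7 + 3*O/2)
X = 2 (X = -2 + 4 = 2)
p = 0 (p = 4*(2 - 1*2) = 4*(2 - 2) = 4*0 = 0)
M(q) = q (M(q) = q + 0 = q)
(11 + M(f(-5)))*((3 + 8)/(4 + X)) = (11 + (-7 + (3/2)*(-5)))*((3 + 8)/(4 + 2)) = (11 + (-7 - 15/2))*(11/6) = (11 - 29/2)*(11*(⅙)) = -7/2*11/6 = -77/12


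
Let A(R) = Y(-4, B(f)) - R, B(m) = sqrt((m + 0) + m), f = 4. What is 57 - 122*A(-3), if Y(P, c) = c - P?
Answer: -797 - 244*sqrt(2) ≈ -1142.1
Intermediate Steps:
B(m) = sqrt(2)*sqrt(m) (B(m) = sqrt(m + m) = sqrt(2*m) = sqrt(2)*sqrt(m))
A(R) = 4 - R + 2*sqrt(2) (A(R) = (sqrt(2)*sqrt(4) - 1*(-4)) - R = (sqrt(2)*2 + 4) - R = (2*sqrt(2) + 4) - R = (4 + 2*sqrt(2)) - R = 4 - R + 2*sqrt(2))
57 - 122*A(-3) = 57 - 122*(4 - 1*(-3) + 2*sqrt(2)) = 57 - 122*(4 + 3 + 2*sqrt(2)) = 57 - 122*(7 + 2*sqrt(2)) = 57 + (-854 - 244*sqrt(2)) = -797 - 244*sqrt(2)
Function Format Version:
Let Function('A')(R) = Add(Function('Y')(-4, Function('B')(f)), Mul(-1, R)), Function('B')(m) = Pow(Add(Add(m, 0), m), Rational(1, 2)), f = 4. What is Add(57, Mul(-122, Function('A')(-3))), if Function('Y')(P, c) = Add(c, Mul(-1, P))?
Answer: Add(-797, Mul(-244, Pow(2, Rational(1, 2)))) ≈ -1142.1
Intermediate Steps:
Function('B')(m) = Mul(Pow(2, Rational(1, 2)), Pow(m, Rational(1, 2))) (Function('B')(m) = Pow(Add(m, m), Rational(1, 2)) = Pow(Mul(2, m), Rational(1, 2)) = Mul(Pow(2, Rational(1, 2)), Pow(m, Rational(1, 2))))
Function('A')(R) = Add(4, Mul(-1, R), Mul(2, Pow(2, Rational(1, 2)))) (Function('A')(R) = Add(Add(Mul(Pow(2, Rational(1, 2)), Pow(4, Rational(1, 2))), Mul(-1, -4)), Mul(-1, R)) = Add(Add(Mul(Pow(2, Rational(1, 2)), 2), 4), Mul(-1, R)) = Add(Add(Mul(2, Pow(2, Rational(1, 2))), 4), Mul(-1, R)) = Add(Add(4, Mul(2, Pow(2, Rational(1, 2)))), Mul(-1, R)) = Add(4, Mul(-1, R), Mul(2, Pow(2, Rational(1, 2)))))
Add(57, Mul(-122, Function('A')(-3))) = Add(57, Mul(-122, Add(4, Mul(-1, -3), Mul(2, Pow(2, Rational(1, 2)))))) = Add(57, Mul(-122, Add(4, 3, Mul(2, Pow(2, Rational(1, 2)))))) = Add(57, Mul(-122, Add(7, Mul(2, Pow(2, Rational(1, 2)))))) = Add(57, Add(-854, Mul(-244, Pow(2, Rational(1, 2))))) = Add(-797, Mul(-244, Pow(2, Rational(1, 2))))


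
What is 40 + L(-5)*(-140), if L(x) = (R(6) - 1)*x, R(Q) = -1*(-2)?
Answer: 740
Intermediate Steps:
R(Q) = 2
L(x) = x (L(x) = (2 - 1)*x = 1*x = x)
40 + L(-5)*(-140) = 40 - 5*(-140) = 40 + 700 = 740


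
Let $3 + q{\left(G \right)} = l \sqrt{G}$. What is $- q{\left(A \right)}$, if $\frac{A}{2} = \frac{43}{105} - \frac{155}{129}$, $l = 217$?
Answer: $3 - \frac{124 i \sqrt{224245}}{215} \approx 3.0 - 273.11 i$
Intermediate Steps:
$A = - \frac{2384}{1505}$ ($A = 2 \left(\frac{43}{105} - \frac{155}{129}\right) = 2 \left(- \frac{1192}{1505}\right) = - \frac{2384}{1505} \approx -1.5841$)
$q{\left(G \right)} = -3 + 217 \sqrt{G}$
$- q{\left(A \right)} = - (-3 + 217 \sqrt{- \frac{2384}{1505}}) = - (-3 + 217 \frac{4 i \sqrt{224245}}{1505}) = - (-3 + \frac{124 i \sqrt{224245}}{215}) = 3 - \frac{124 i \sqrt{224245}}{215}$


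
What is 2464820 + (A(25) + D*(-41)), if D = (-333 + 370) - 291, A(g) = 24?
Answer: 2475258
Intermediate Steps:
D = -254 (D = 37 - 291 = -254)
2464820 + (A(25) + D*(-41)) = 2464820 + (24 - 254*(-41)) = 2464820 + (24 + 10414) = 2464820 + 10438 = 2475258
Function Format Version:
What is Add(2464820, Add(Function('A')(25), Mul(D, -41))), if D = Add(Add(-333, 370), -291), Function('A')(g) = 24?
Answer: 2475258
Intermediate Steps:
D = -254 (D = Add(37, -291) = -254)
Add(2464820, Add(Function('A')(25), Mul(D, -41))) = Add(2464820, Add(24, Mul(-254, -41))) = Add(2464820, Add(24, 10414)) = Add(2464820, 10438) = 2475258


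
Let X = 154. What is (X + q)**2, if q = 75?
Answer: 52441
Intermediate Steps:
(X + q)**2 = (154 + 75)**2 = 229**2 = 52441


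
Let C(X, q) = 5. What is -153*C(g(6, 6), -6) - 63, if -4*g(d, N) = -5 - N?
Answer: -828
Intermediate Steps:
g(d, N) = 5/4 + N/4 (g(d, N) = -(-5 - N)/4 = 5/4 + N/4)
-153*C(g(6, 6), -6) - 63 = -153*5 - 63 = -765 - 63 = -828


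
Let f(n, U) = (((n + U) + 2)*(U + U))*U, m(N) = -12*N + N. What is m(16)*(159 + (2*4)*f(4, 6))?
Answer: -1244496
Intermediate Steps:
m(N) = -11*N
f(n, U) = 2*U²*(2 + U + n) (f(n, U) = (((U + n) + 2)*(2*U))*U = ((2 + U + n)*(2*U))*U = (2*U*(2 + U + n))*U = 2*U²*(2 + U + n))
m(16)*(159 + (2*4)*f(4, 6)) = (-11*16)*(159 + (2*4)*(2*6²*(2 + 6 + 4))) = -176*(159 + 8*(2*36*12)) = -176*(159 + 8*864) = -176*(159 + 6912) = -176*7071 = -1244496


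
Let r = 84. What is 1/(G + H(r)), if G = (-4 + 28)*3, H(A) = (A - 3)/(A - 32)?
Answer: 52/3825 ≈ 0.013595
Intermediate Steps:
H(A) = (-3 + A)/(-32 + A)
G = 72 (G = 24*3 = 72)
1/(G + H(r)) = 1/(72 + (-3 + 84)/(-32 + 84)) = 1/(72 + 81/52) = 1/(3825/52) = 52/3825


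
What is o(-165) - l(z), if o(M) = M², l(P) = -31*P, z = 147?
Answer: 31782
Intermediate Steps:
o(-165) - l(z) = (-165)² - (-31)*147 = 27225 - 1*(-4557) = 27225 + 4557 = 31782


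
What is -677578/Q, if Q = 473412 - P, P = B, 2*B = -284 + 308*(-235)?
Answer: -338789/254872 ≈ -1.3293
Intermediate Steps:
B = -36332 (B = (-284 + 308*(-235))/2 = (-284 - 72380)/2 = (½)*(-72664) = -36332)
P = -36332
Q = 509744 (Q = 473412 - 1*(-36332) = 473412 + 36332 = 509744)
-677578/Q = -677578/509744 = -677578*1/509744 = -338789/254872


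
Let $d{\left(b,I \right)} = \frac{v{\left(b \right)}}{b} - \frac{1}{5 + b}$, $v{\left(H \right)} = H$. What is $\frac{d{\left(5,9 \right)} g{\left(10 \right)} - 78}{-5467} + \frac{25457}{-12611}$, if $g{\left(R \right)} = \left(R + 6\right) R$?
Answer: $- \frac{12727795}{6267667} \approx -2.0307$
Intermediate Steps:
$g{\left(R \right)} = R \left(6 + R\right)$ ($g{\left(R \right)} = \left(6 + R\right) R = R \left(6 + R\right)$)
$d{\left(b,I \right)} = 1 - \frac{1}{5 + b}$ ($d{\left(b,I \right)} = \frac{b}{b} - \frac{1}{5 + b} = 1 - \frac{1}{5 + b}$)
$\frac{d{\left(5,9 \right)} g{\left(10 \right)} - 78}{-5467} + \frac{25457}{-12611} = \frac{\frac{4 + 5}{5 + 5} \cdot 10 \left(6 + 10\right) - 78}{-5467} + \frac{25457}{-12611} = \left(\frac{1}{10} \cdot 9 \cdot 10 \cdot 16 - 78\right) \left(- \frac{1}{5467}\right) + 25457 \left(- \frac{1}{12611}\right) = \left(\frac{1}{10} \cdot 9 \cdot 160 - 78\right) \left(- \frac{1}{5467}\right) - \frac{25457}{12611} = \left(\frac{9}{10} \cdot 160 - 78\right) \left(- \frac{1}{5467}\right) - \frac{25457}{12611} = \left(144 - 78\right) \left(- \frac{1}{5467}\right) - \frac{25457}{12611} = 66 \left(- \frac{1}{5467}\right) - \frac{25457}{12611} = - \frac{6}{497} - \frac{25457}{12611} = - \frac{12727795}{6267667}$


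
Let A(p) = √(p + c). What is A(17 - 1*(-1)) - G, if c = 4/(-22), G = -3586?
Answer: 3586 + 14*√11/11 ≈ 3590.2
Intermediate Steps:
c = -2/11 (c = 4*(-1/22) = -2/11 ≈ -0.18182)
A(p) = √(-2/11 + p) (A(p) = √(p - 2/11) = √(-2/11 + p))
A(17 - 1*(-1)) - G = √(-22 + 121*(17 - 1*(-1)))/11 - 1*(-3586) = √(-22 + 121*(17 + 1))/11 + 3586 = √(-22 + 121*18)/11 + 3586 = √(-22 + 2178)/11 + 3586 = √2156/11 + 3586 = (14*√11)/11 + 3586 = 14*√11/11 + 3586 = 3586 + 14*√11/11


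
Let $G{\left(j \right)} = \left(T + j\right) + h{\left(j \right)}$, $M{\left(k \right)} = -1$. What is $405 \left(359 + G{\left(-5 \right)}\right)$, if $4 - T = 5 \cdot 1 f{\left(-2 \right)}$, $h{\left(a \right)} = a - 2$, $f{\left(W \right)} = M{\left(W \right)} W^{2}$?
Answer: $150255$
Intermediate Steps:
$f{\left(W \right)} = - W^{2}$
$h{\left(a \right)} = -2 + a$
$T = 24$ ($T = 4 - 5 \cdot 1 \left(- \left(-2\right)^{2}\right) = 4 - 5 \left(\left(-1\right) 4\right) = 4 - 5 \left(-4\right) = 4 - -20 = 4 + 20 = 24$)
$G{\left(j \right)} = 22 + 2 j$ ($G{\left(j \right)} = \left(24 + j\right) + \left(-2 + j\right) = 22 + 2 j$)
$405 \left(359 + G{\left(-5 \right)}\right) = 405 \left(359 + \left(22 + 2 \left(-5\right)\right)\right) = 405 \left(359 + \left(22 - 10\right)\right) = 405 \left(359 + 12\right) = 405 \cdot 371 = 150255$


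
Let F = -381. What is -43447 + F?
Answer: -43828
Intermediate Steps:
-43447 + F = -43447 - 381 = -43828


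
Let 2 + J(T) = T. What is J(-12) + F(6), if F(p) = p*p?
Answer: 22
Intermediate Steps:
F(p) = p²
J(T) = -2 + T
J(-12) + F(6) = (-2 - 12) + 6² = -14 + 36 = 22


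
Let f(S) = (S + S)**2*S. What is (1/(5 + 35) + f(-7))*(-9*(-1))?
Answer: -493911/40 ≈ -12348.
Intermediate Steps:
f(S) = 4*S**3 (f(S) = (2*S)**2*S = (4*S**2)*S = 4*S**3)
(1/(5 + 35) + f(-7))*(-9*(-1)) = (1/(5 + 35) + 4*(-7)**3)*(-9*(-1)) = (1/40 + 4*(-343))*9 = (1/40 - 1372)*9 = -54879/40*9 = -493911/40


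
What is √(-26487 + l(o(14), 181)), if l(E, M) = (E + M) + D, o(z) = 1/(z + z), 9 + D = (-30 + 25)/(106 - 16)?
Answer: I*√46419695/42 ≈ 162.22*I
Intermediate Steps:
D = -163/18 (D = -9 + (-30 + 25)/(106 - 16) = -9 - 5/90 = -9 - 5*1/90 = -9 - 1/18 = -163/18 ≈ -9.0556)
o(z) = 1/(2*z)
l(E, M) = -163/18 + E + M (l(E, M) = (E + M) - 163/18 = -163/18 + E + M)
√(-26487 + l(o(14), 181)) = √(-26487 + (-163/18 + (½)/14 + 181)) = √(-26487 + (-163/18 + (½)*(1/14) + 181)) = √(-26487 + (-163/18 + 1/28 + 181)) = √(-26487 + 43339/252) = √(-6631385/252) = I*√46419695/42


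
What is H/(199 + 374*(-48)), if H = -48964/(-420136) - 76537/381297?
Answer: 3371530681/710992543936794 ≈ 4.7420e-6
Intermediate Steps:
H = -3371530681/40049149098 (H = -48964*(-1/420136) - 76537*1/381297 = 12241/105034 - 76537/381297 = -3371530681/40049149098 ≈ -0.084185)
H/(199 + 374*(-48)) = -3371530681/(40049149098*(199 + 374*(-48))) = -3371530681/(40049149098*(199 - 17952)) = -3371530681/40049149098/(-17753) = -3371530681/40049149098*(-1/17753) = 3371530681/710992543936794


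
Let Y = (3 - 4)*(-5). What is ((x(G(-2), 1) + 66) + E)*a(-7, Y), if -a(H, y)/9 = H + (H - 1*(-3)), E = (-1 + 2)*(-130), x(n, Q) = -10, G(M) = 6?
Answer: -7326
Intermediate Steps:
Y = 5 (Y = -1*(-5) = 5)
E = -130 (E = 1*(-130) = -130)
a(H, y) = -27 - 18*H (a(H, y) = -9*(H + (H - 1*(-3))) = -9*(H + (H + 3)) = -9*(H + (3 + H)) = -9*(3 + 2*H) = -27 - 18*H)
((x(G(-2), 1) + 66) + E)*a(-7, Y) = ((-10 + 66) - 130)*(-27 - 18*(-7)) = (56 - 130)*(-27 + 126) = -74*99 = -7326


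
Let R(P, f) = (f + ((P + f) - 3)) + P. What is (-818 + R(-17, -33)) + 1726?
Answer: 805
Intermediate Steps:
R(P, f) = -3 + 2*P + 2*f (R(P, f) = (f + (-3 + P + f)) + P = (-3 + P + 2*f) + P = -3 + 2*P + 2*f)
(-818 + R(-17, -33)) + 1726 = (-818 + (-3 + 2*(-17) + 2*(-33))) + 1726 = (-818 + (-3 - 34 - 66)) + 1726 = (-818 - 103) + 1726 = -921 + 1726 = 805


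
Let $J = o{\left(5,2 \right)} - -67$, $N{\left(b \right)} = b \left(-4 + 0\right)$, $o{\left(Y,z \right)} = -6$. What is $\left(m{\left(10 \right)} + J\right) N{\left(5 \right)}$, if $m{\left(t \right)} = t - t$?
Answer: $-1220$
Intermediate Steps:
$m{\left(t \right)} = 0$
$N{\left(b \right)} = - 4 b$ ($N{\left(b \right)} = b \left(-4\right) = - 4 b$)
$J = 61$ ($J = -6 - -67 = -6 + 67 = 61$)
$\left(m{\left(10 \right)} + J\right) N{\left(5 \right)} = \left(0 + 61\right) \left(\left(-4\right) 5\right) = 61 \left(-20\right) = -1220$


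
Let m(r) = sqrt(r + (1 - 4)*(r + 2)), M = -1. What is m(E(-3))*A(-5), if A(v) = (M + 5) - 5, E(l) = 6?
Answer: -3*I*sqrt(2) ≈ -4.2426*I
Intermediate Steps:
A(v) = -1 (A(v) = (-1 + 5) - 5 = 4 - 5 = -1)
m(r) = sqrt(-6 - 2*r) (m(r) = sqrt(r - 3*(2 + r)) = sqrt(r + (-6 - 3*r)) = sqrt(-6 - 2*r))
m(E(-3))*A(-5) = sqrt(-6 - 2*6)*(-1) = sqrt(-6 - 12)*(-1) = sqrt(-18)*(-1) = (3*I*sqrt(2))*(-1) = -3*I*sqrt(2)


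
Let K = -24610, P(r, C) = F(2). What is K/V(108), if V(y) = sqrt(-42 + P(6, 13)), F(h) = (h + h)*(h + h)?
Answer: 12305*I*sqrt(26)/13 ≈ 4826.4*I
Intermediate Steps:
F(h) = 4*h**2 (F(h) = (2*h)*(2*h) = 4*h**2)
P(r, C) = 16 (P(r, C) = 4*2**2 = 4*4 = 16)
V(y) = I*sqrt(26) (V(y) = sqrt(-42 + 16) = sqrt(-26) = I*sqrt(26))
K/V(108) = -24610*(-I*sqrt(26)/26) = -(-12305)*I*sqrt(26)/13 = 12305*I*sqrt(26)/13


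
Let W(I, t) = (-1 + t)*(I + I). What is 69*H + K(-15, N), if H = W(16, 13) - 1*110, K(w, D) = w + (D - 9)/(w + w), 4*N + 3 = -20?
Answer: 2266979/120 ≈ 18892.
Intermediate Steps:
N = -23/4 (N = -¾ + (¼)*(-20) = -¾ - 5 = -23/4 ≈ -5.7500)
W(I, t) = 2*I*(-1 + t) (W(I, t) = (-1 + t)*(2*I) = 2*I*(-1 + t))
K(w, D) = w + (-9 + D)/(2*w) (K(w, D) = w + (-9 + D)/((2*w)) = w + (-9 + D)*(1/(2*w)) = w + (-9 + D)/(2*w))
H = 274 (H = 2*16*(-1 + 13) - 1*110 = 2*16*12 - 110 = 384 - 110 = 274)
69*H + K(-15, N) = 69*274 + (½)*(-9 - 23/4 + 2*(-15)²)/(-15) = 18906 + (½)*(-1/15)*(-9 - 23/4 + 2*225) = 18906 + (½)*(-1/15)*(-9 - 23/4 + 450) = 18906 + (½)*(-1/15)*(1741/4) = 18906 - 1741/120 = 2266979/120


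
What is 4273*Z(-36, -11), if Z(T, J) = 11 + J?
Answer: 0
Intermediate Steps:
4273*Z(-36, -11) = 4273*(11 - 11) = 4273*0 = 0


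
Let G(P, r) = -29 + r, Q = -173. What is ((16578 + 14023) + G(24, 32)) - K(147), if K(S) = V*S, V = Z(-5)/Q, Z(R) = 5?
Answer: 5295227/173 ≈ 30608.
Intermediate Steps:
V = -5/173 (V = 5/(-173) = 5*(-1/173) = -5/173 ≈ -0.028902)
K(S) = -5*S/173
((16578 + 14023) + G(24, 32)) - K(147) = ((16578 + 14023) + (-29 + 32)) - (-5)*147/173 = (30601 + 3) - 1*(-735/173) = 30604 + 735/173 = 5295227/173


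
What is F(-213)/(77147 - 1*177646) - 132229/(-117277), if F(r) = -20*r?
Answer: 12789282251/11786221223 ≈ 1.0851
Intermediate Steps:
F(-213)/(77147 - 1*177646) - 132229/(-117277) = (-20*(-213))/(77147 - 1*177646) - 132229/(-117277) = 4260/(77147 - 177646) - 132229*(-1/117277) = 4260/(-100499) + 132229/117277 = 4260*(-1/100499) + 132229/117277 = -4260/100499 + 132229/117277 = 12789282251/11786221223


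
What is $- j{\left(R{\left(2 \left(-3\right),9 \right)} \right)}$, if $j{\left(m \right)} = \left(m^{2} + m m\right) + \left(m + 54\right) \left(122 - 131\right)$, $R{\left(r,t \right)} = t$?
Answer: $405$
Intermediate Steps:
$j{\left(m \right)} = -486 - 9 m + 2 m^{2}$ ($j{\left(m \right)} = \left(m^{2} + m^{2}\right) + \left(54 + m\right) \left(-9\right) = 2 m^{2} - \left(486 + 9 m\right) = -486 - 9 m + 2 m^{2}$)
$- j{\left(R{\left(2 \left(-3\right),9 \right)} \right)} = - (-486 - 81 + 2 \cdot 9^{2}) = - (-486 - 81 + 2 \cdot 81) = - (-486 - 81 + 162) = \left(-1\right) \left(-405\right) = 405$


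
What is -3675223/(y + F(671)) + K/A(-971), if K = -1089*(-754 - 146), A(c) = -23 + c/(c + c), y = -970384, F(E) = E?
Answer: -42237023057/969713 ≈ -43556.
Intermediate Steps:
A(c) = -45/2 (A(c) = -23 + c/((2*c)) = -23 + (1/(2*c))*c = -23 + ½ = -45/2)
K = 980100 (K = -1089*(-900) = 980100)
-3675223/(y + F(671)) + K/A(-971) = -3675223/(-970384 + 671) + 980100/(-45/2) = -3675223/(-969713) + 980100*(-2/45) = -3675223*(-1/969713) - 43560 = 3675223/969713 - 43560 = -42237023057/969713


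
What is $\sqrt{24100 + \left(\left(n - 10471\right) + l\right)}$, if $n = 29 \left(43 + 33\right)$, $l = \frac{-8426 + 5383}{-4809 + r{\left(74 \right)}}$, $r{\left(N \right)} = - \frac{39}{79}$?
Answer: $\frac{\sqrt{316370231754}}{4470} \approx 125.83$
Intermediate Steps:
$r{\left(N \right)} = - \frac{39}{79}$ ($r{\left(N \right)} = \left(-39\right) \frac{1}{79} = - \frac{39}{79}$)
$l = \frac{14141}{22350}$ ($l = \frac{-8426 + 5383}{-4809 - \frac{39}{79}} = - \frac{3043}{- \frac{379950}{79}} = \left(-3043\right) \left(- \frac{79}{379950}\right) = \frac{14141}{22350} \approx 0.63271$)
$n = 2204$ ($n = 29 \cdot 76 = 2204$)
$\sqrt{24100 + \left(\left(n - 10471\right) + l\right)} = \sqrt{24100 + \left(\left(2204 - 10471\right) + \frac{14141}{22350}\right)} = \sqrt{24100 + \left(-8267 + \frac{14141}{22350}\right)} = \sqrt{24100 - \frac{184753309}{22350}} = \sqrt{\frac{353881691}{22350}} = \frac{\sqrt{316370231754}}{4470}$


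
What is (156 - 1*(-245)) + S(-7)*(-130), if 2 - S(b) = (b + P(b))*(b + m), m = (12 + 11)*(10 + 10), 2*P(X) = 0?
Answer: -412089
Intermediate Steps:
P(X) = 0 (P(X) = (½)*0 = 0)
m = 460 (m = 23*20 = 460)
S(b) = 2 - b*(460 + b) (S(b) = 2 - (b + 0)*(b + 460) = 2 - b*(460 + b))
(156 - 1*(-245)) + S(-7)*(-130) = (156 - 1*(-245)) + (2 - 1*(-7)² - 460*(-7))*(-130) = (156 + 245) + (2 - 1*49 + 3220)*(-130) = 401 + (2 - 49 + 3220)*(-130) = 401 + 3173*(-130) = 401 - 412490 = -412089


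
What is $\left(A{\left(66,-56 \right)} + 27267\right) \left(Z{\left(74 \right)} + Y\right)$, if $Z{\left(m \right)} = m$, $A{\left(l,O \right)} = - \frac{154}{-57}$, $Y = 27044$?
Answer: $\frac{42151487014}{57} \approx 7.395 \cdot 10^{8}$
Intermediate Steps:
$A{\left(l,O \right)} = \frac{154}{57}$ ($A{\left(l,O \right)} = \left(-154\right) \left(- \frac{1}{57}\right) = \frac{154}{57}$)
$\left(A{\left(66,-56 \right)} + 27267\right) \left(Z{\left(74 \right)} + Y\right) = \left(\frac{154}{57} + 27267\right) \left(74 + 27044\right) = \frac{1554373}{57} \cdot 27118 = \frac{42151487014}{57}$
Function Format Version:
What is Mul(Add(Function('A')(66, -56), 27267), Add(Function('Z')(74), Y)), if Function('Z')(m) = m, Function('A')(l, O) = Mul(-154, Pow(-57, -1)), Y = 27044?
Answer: Rational(42151487014, 57) ≈ 7.3950e+8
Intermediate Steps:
Function('A')(l, O) = Rational(154, 57) (Function('A')(l, O) = Mul(-154, Rational(-1, 57)) = Rational(154, 57))
Mul(Add(Function('A')(66, -56), 27267), Add(Function('Z')(74), Y)) = Mul(Add(Rational(154, 57), 27267), Add(74, 27044)) = Mul(Rational(1554373, 57), 27118) = Rational(42151487014, 57)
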